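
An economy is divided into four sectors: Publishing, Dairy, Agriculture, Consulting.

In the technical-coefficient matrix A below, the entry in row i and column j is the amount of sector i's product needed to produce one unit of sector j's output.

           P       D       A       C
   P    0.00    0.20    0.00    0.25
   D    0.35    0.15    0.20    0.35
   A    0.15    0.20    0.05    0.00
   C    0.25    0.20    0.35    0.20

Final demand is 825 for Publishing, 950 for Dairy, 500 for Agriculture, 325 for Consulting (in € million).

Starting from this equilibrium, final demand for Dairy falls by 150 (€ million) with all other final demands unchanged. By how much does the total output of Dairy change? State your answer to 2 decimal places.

I − A =
  [   1.00    -0.20     0.00    -0.25]
  [  -0.35     0.85    -0.20    -0.35]
  [  -0.15    -0.20     0.95     0.00]
  [  -0.25    -0.20    -0.35     0.80]
Compute the cofactors C_ij = (−1)^(i+j)·(3×3 minor ij) of I−A; the adjugate is their transpose:
adj(I−A) = Cᵀ =
  [ 0.523000   0.217000   0.140875   0.258375]
  [ 0.391500   0.687500   0.300625   0.423125]
  [ 0.165000   0.179000   0.465875   0.129875]
  [ 0.333500   0.318000   0.323000   0.695000]
det(I−A) = Σ_j (I−A)_1j·C_1j = (1.00)(0.523000) + (-0.20)(0.391500) + (0.00)(0.165000) + (-0.25)(0.333500) = 0.361325
(I − A)⁻¹ = adj(I−A) / det(I−A) ≈
  [   1.4475     0.6006     0.3899     0.7151]
  [   1.0835     1.9027     0.8320     1.1710]
  [   0.4567     0.4954     1.2894     0.3594]
  [   0.9230     0.8801     0.8939     1.9235]
Δx = (I − A)⁻¹ Δd with Δd having -150 in the Dairy component and 0 elsewhere.
So Δx_D = L_DD · (-150), where L_DD = adj(I−A)_DD / det(I−A) = 0.687500 / 0.361325.
Δx_D = 0.687500 × (-150) / 0.361325 = -103.125 / 0.361325 ≈ -285.41.

Δx_D = -285.41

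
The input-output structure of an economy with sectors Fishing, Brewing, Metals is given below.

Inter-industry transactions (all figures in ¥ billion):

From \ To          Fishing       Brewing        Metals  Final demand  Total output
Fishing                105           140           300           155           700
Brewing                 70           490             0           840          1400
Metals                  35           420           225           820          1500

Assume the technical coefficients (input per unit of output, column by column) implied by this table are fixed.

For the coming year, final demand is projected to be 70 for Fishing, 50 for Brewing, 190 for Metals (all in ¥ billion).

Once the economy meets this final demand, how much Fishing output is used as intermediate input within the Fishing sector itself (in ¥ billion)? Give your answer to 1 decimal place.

Technical coefficients a_ij = z_ij / X_j:
  a_FF = 105/700 = 0.15, a_BF = 70/700 = 0.10, a_MF = 35/700 = 0.05
  a_FB = 140/1400 = 0.10, a_BB = 490/1400 = 0.35, a_MB = 420/1400 = 0.30
  a_FM = 300/1500 = 0.20, a_BM = 0/1500 = 0.00, a_MM = 225/1500 = 0.15
I − A =
  [   0.85    -0.10    -0.20]
  [  -0.10     0.65     0.00]
  [  -0.05    -0.30     0.85]
Cofactors of I−A, C_ij = (−1)^(i+j)·(minor ij) (rows/columns in the sector order above):
  C_11 = (0.65)(0.85) − (0.00)(-0.30) = 0.5525
  C_12 = −[(-0.10)(0.85) − (0.00)(-0.05)] = 0.0850
  C_13 = (-0.10)(-0.30) − (0.65)(-0.05) = 0.0625
  C_21 = −[(-0.10)(0.85) − (-0.20)(-0.30)] = 0.1450
  C_22 = (0.85)(0.85) − (-0.20)(-0.05) = 0.7125
  C_23 = −[(0.85)(-0.30) − (-0.10)(-0.05)] = 0.2600
  C_31 = (-0.10)(0.00) − (-0.20)(0.65) = 0.1300
  C_32 = −[(0.85)(0.00) − (-0.20)(-0.10)] = 0.0200
  C_33 = (0.85)(0.65) − (-0.10)(-0.10) = 0.5425
det(I−A) = Σ_j (I−A)_1j·C_1j = (0.85)(0.5525) + (-0.10)(0.0850) + (-0.20)(0.0625) = 0.448625
adj(I−A) = Cᵀ =
  [ 0.5525   0.1450   0.1300]
  [ 0.0850   0.7125   0.0200]
  [ 0.0625   0.2600   0.5425]
(I − A)⁻¹ = adj(I−A) / det(I−A) ≈
  [   1.2315     0.3232     0.2898]
  [   0.1895     1.5882     0.0446]
  [   0.1393     0.5795     1.2093]
First solve x = (I − A)⁻¹ d = adj(I−A)·d / det(I−A); in particular x_F = (0.5525·70 + 0.1450·50 + 0.1300·190) / 0.448625 = 70.625 / 0.448625 ≈ 157.425.
Intermediate flow from F to F: z_FF = a_FF · x_F = 0.15 × 70.625 / 0.448625 = 10.59375 / 0.448625 ≈ 23.6.

z_FF = 23.6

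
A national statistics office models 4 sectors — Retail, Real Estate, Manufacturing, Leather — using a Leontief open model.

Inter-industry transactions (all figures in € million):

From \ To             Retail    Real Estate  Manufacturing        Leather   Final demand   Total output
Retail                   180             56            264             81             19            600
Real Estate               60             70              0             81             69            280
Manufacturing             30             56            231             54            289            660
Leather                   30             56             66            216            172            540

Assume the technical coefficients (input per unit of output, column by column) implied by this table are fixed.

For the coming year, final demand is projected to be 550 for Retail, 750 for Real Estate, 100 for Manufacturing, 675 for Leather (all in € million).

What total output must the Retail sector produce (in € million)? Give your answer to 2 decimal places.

x_1 = 2422.64

Technical coefficients a_ij = z_ij / X_j:
  a_11 = 180/600 = 0.30, a_21 = 60/600 = 0.10, a_31 = 30/600 = 0.05, a_41 = 30/600 = 0.05
  a_12 = 56/280 = 0.20, a_22 = 70/280 = 0.25, a_32 = 56/280 = 0.20, a_42 = 56/280 = 0.20
  a_13 = 264/660 = 0.40, a_23 = 0/660 = 0.00, a_33 = 231/660 = 0.35, a_43 = 66/660 = 0.10
  a_14 = 81/540 = 0.15, a_24 = 81/540 = 0.15, a_34 = 54/540 = 0.10, a_44 = 216/540 = 0.40
I − A =
  [   0.70    -0.20    -0.40    -0.15]
  [  -0.10     0.75     0.00    -0.15]
  [  -0.05    -0.20     0.65    -0.10]
  [  -0.05    -0.20    -0.10     0.60]
Compute the cofactors C_ij = (−1)^(i+j)·(3×3 minor ij) of I−A; the adjugate is their transpose:
adj(I−A) = Cᵀ =
  [ 0.262500   0.154500   0.182250   0.134625]
  [ 0.043625   0.246375   0.039000   0.079000]
  [ 0.040250   0.105000   0.271875   0.081625]
  [ 0.043125   0.112500   0.073500   0.305250]
det(I−A) = Σ_j (I−A)_1j·C_1j = (0.70)(0.262500) + (-0.20)(0.043625) + (-0.40)(0.040250) + (-0.15)(0.043125) = 0.15245625
(I − A)⁻¹ = adj(I−A) / det(I−A) ≈
  [   1.7218     1.0134     1.1954     0.8830]
  [   0.2861     1.6160     0.2558     0.5182]
  [   0.2640     0.6887     1.7833     0.5354]
  [   0.2829     0.7379     0.4821     2.0022]
x = (I − A)⁻¹ d = adj(I−A)·d / det(I−A), with det(I−A) = 0.15245625:
  x_1 = (0.262500·550 + 0.154500·750 + 0.182250·100 + 0.134625·675) / 0.15245625 = 369.346875 / 0.15245625 ≈ 2422.64
  x_2 = (0.043625·550 + 0.246375·750 + 0.039000·100 + 0.079000·675) / 0.15245625 = 266.00 / 0.15245625 ≈ 1744.76
  x_3 = (0.040250·550 + 0.105000·750 + 0.271875·100 + 0.081625·675) / 0.15245625 = 183.171875 / 0.15245625 ≈ 1201.47
  x_4 = (0.043125·550 + 0.112500·750 + 0.073500·100 + 0.305250·675) / 0.15245625 = 321.4875 / 0.15245625 ≈ 2108.72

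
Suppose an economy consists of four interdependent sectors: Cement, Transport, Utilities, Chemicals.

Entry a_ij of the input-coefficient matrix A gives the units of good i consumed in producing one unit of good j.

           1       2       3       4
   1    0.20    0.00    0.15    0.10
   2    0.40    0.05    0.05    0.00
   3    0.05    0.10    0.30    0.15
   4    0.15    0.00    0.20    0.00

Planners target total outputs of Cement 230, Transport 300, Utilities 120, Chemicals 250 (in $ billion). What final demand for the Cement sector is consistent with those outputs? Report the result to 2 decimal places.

I − A =
  [   0.80     0.00    -0.15    -0.10]
  [  -0.40     0.95    -0.05     0.00]
  [  -0.05    -0.10     0.70    -0.15]
  [  -0.15     0.00    -0.20     1.00]
d = (I − A) x:
  d_1 = (+0.80)·230 + (+0.00)·300 + (-0.15)·120 + (-0.10)·250 = 141.00
  d_2 = (-0.40)·230 + (+0.95)·300 + (-0.05)·120 + (+0.00)·250 = 187.00
  d_3 = (-0.05)·230 + (-0.10)·300 + (+0.70)·120 + (-0.15)·250 = 5.00
  d_4 = (-0.15)·230 + (+0.00)·300 + (-0.20)·120 + (+1.00)·250 = 191.50

d_1 = 141.00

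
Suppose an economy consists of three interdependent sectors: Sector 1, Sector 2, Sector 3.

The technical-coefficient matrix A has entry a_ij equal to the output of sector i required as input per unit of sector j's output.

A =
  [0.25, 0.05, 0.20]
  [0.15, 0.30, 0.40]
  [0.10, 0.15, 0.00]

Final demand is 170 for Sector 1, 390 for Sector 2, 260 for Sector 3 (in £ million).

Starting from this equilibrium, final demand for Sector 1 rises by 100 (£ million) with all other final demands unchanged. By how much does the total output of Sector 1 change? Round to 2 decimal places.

Δx_1 = 141.59

I − A =
  [   0.75    -0.05    -0.20]
  [  -0.15     0.70    -0.40]
  [  -0.10    -0.15     1.00]
Cofactors of I−A, C_ij = (−1)^(i+j)·(minor ij) (rows/columns in the sector order above):
  C_11 = (0.70)(1.00) − (-0.40)(-0.15) = 0.6400
  C_12 = −[(-0.15)(1.00) − (-0.40)(-0.10)] = 0.1900
  C_13 = (-0.15)(-0.15) − (0.70)(-0.10) = 0.0925
  C_21 = −[(-0.05)(1.00) − (-0.20)(-0.15)] = 0.0800
  C_22 = (0.75)(1.00) − (-0.20)(-0.10) = 0.7300
  C_23 = −[(0.75)(-0.15) − (-0.05)(-0.10)] = 0.1175
  C_31 = (-0.05)(-0.40) − (-0.20)(0.70) = 0.1600
  C_32 = −[(0.75)(-0.40) − (-0.20)(-0.15)] = 0.3300
  C_33 = (0.75)(0.70) − (-0.05)(-0.15) = 0.5175
det(I−A) = Σ_j (I−A)_1j·C_1j = (0.75)(0.6400) + (-0.05)(0.1900) + (-0.20)(0.0925) = 0.4520
adj(I−A) = Cᵀ =
  [ 0.6400   0.0800   0.1600]
  [ 0.1900   0.7300   0.3300]
  [ 0.0925   0.1175   0.5175]
(I − A)⁻¹ = adj(I−A) / det(I−A) ≈
  [   1.4159     0.1770     0.3540]
  [   0.4204     1.6150     0.7301]
  [   0.2046     0.2600     1.1449]
Δx = (I − A)⁻¹ Δd with Δd having +100 in the Sector 1 component and 0 elsewhere.
So Δx_1 = L_11 · (+100), where L_11 = adj(I−A)_11 / det(I−A) = 0.6400 / 0.4520.
Δx_1 = 0.6400 × (+100) / 0.4520 = 64.00 / 0.4520 ≈ 141.59.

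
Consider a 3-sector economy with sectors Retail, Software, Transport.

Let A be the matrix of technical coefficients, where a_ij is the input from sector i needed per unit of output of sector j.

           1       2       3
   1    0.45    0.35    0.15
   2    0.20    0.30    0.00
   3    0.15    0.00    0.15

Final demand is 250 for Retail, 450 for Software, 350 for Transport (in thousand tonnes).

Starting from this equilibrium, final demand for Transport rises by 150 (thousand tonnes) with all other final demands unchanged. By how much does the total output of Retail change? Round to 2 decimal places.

Δx_1 = 62.50

I − A =
  [   0.55    -0.35    -0.15]
  [  -0.20     0.70     0.00]
  [  -0.15     0.00     0.85]
Cofactors of I−A, C_ij = (−1)^(i+j)·(minor ij) (rows/columns in the sector order above):
  C_11 = (0.70)(0.85) − (0.00)(0.00) = 0.5950
  C_12 = −[(-0.20)(0.85) − (0.00)(-0.15)] = 0.1700
  C_13 = (-0.20)(0.00) − (0.70)(-0.15) = 0.1050
  C_21 = −[(-0.35)(0.85) − (-0.15)(0.00)] = 0.2975
  C_22 = (0.55)(0.85) − (-0.15)(-0.15) = 0.4450
  C_23 = −[(0.55)(0.00) − (-0.35)(-0.15)] = 0.0525
  C_31 = (-0.35)(0.00) − (-0.15)(0.70) = 0.1050
  C_32 = −[(0.55)(0.00) − (-0.15)(-0.20)] = 0.0300
  C_33 = (0.55)(0.70) − (-0.35)(-0.20) = 0.3150
det(I−A) = Σ_j (I−A)_1j·C_1j = (0.55)(0.5950) + (-0.35)(0.1700) + (-0.15)(0.1050) = 0.2520
adj(I−A) = Cᵀ =
  [ 0.5950   0.2975   0.1050]
  [ 0.1700   0.4450   0.0300]
  [ 0.1050   0.0525   0.3150]
(I − A)⁻¹ = adj(I−A) / det(I−A) ≈
  [   2.3611     1.1806     0.4167]
  [   0.6746     1.7659     0.1190]
  [   0.4167     0.2083     1.2500]
Δx = (I − A)⁻¹ Δd with Δd having +150 in the Transport component and 0 elsewhere.
So Δx_1 = L_13 · (+150), where L_13 = adj(I−A)_13 / det(I−A) = 0.1050 / 0.2520.
Δx_1 = 0.1050 × (+150) / 0.2520 = 15.75 / 0.2520 = 62.50.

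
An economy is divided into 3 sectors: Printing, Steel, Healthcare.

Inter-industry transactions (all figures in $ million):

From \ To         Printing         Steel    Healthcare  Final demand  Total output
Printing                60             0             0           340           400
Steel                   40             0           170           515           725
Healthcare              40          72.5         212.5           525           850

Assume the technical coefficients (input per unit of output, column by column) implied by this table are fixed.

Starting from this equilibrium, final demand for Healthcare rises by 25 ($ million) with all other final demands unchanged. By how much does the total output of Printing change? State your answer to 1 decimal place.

Δx_P = 0.0

Technical coefficients a_ij = z_ij / X_j:
  a_PP = 60/400 = 0.15, a_SP = 40/400 = 0.10, a_HP = 40/400 = 0.10
  a_PS = 0/725 = 0.00, a_SS = 0/725 = 0.00, a_HS = 72.5/725 = 0.10
  a_PH = 0/850 = 0.00, a_SH = 170/850 = 0.20, a_HH = 212.5/850 = 0.25
I − A =
  [   0.85     0.00     0.00]
  [  -0.10     1.00    -0.20]
  [  -0.10    -0.10     0.75]
Cofactors of I−A, C_ij = (−1)^(i+j)·(minor ij) (rows/columns in the sector order above):
  C_11 = (1.00)(0.75) − (-0.20)(-0.10) = 0.7300
  C_12 = −[(-0.10)(0.75) − (-0.20)(-0.10)] = 0.0950
  C_13 = (-0.10)(-0.10) − (1.00)(-0.10) = 0.1100
  C_21 = −[(0.00)(0.75) − (0.00)(-0.10)] = 0.0000
  C_22 = (0.85)(0.75) − (0.00)(-0.10) = 0.6375
  C_23 = −[(0.85)(-0.10) − (0.00)(-0.10)] = 0.0850
  C_31 = (0.00)(-0.20) − (0.00)(1.00) = 0.0000
  C_32 = −[(0.85)(-0.20) − (0.00)(-0.10)] = 0.1700
  C_33 = (0.85)(1.00) − (0.00)(-0.10) = 0.8500
det(I−A) = Σ_j (I−A)_1j·C_1j = (0.85)(0.7300) + (0.00)(0.0950) + (0.00)(0.1100) = 0.6205
adj(I−A) = Cᵀ =
  [ 0.7300   0.0000   0.0000]
  [ 0.0950   0.6375   0.1700]
  [ 0.1100   0.0850   0.8500]
(I − A)⁻¹ = adj(I−A) / det(I−A) ≈
  [   1.1765     0.0000     0.0000]
  [   0.1531     1.0274     0.2740]
  [   0.1773     0.1370     1.3699]
Δx = (I − A)⁻¹ Δd with Δd having +25 in the Healthcare component and 0 elsewhere.
So Δx_P = L_PH · (+25), where L_PH = adj(I−A)_PH / det(I−A) = 0.0000 / 0.6205.
Δx_P = 0.0000 × (+25) / 0.6205 = 0.00 / 0.6205 = 0.0.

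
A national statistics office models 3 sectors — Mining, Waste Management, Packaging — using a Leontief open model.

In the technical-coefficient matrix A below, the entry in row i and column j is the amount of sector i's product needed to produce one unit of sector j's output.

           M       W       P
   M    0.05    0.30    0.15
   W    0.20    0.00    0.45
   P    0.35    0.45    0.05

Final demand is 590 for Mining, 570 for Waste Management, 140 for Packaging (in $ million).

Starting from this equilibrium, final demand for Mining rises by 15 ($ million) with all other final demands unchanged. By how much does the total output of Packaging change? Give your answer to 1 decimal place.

Δx_P = 12.2

I − A =
  [   0.95    -0.30    -0.15]
  [  -0.20     1.00    -0.45]
  [  -0.35    -0.45     0.95]
Cofactors of I−A, C_ij = (−1)^(i+j)·(minor ij) (rows/columns in the sector order above):
  C_11 = (1.00)(0.95) − (-0.45)(-0.45) = 0.7475
  C_12 = −[(-0.20)(0.95) − (-0.45)(-0.35)] = 0.3475
  C_13 = (-0.20)(-0.45) − (1.00)(-0.35) = 0.4400
  C_21 = −[(-0.30)(0.95) − (-0.15)(-0.45)] = 0.3525
  C_22 = (0.95)(0.95) − (-0.15)(-0.35) = 0.8500
  C_23 = −[(0.95)(-0.45) − (-0.30)(-0.35)] = 0.5325
  C_31 = (-0.30)(-0.45) − (-0.15)(1.00) = 0.2850
  C_32 = −[(0.95)(-0.45) − (-0.15)(-0.20)] = 0.4575
  C_33 = (0.95)(1.00) − (-0.30)(-0.20) = 0.8900
det(I−A) = Σ_j (I−A)_1j·C_1j = (0.95)(0.7475) + (-0.30)(0.3475) + (-0.15)(0.4400) = 0.539875
adj(I−A) = Cᵀ =
  [ 0.7475   0.3525   0.2850]
  [ 0.3475   0.8500   0.4575]
  [ 0.4400   0.5325   0.8900]
(I − A)⁻¹ = adj(I−A) / det(I−A) ≈
  [   1.3846     0.6529     0.5279]
  [   0.6437     1.5744     0.8474]
  [   0.8150     0.9863     1.6485]
Δx = (I − A)⁻¹ Δd with Δd having +15 in the Mining component and 0 elsewhere.
So Δx_P = L_PM · (+15), where L_PM = adj(I−A)_PM / det(I−A) = 0.4400 / 0.539875.
Δx_P = 0.4400 × (+15) / 0.539875 = 6.60 / 0.539875 ≈ 12.2.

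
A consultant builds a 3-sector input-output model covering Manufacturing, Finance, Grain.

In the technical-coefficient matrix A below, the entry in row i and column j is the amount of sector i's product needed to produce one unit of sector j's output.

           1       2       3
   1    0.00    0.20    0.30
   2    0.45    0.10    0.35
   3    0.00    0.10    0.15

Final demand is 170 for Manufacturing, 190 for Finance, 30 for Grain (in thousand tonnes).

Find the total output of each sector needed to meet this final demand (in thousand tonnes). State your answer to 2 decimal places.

I − A =
  [   1.00    -0.20    -0.30]
  [  -0.45     0.90    -0.35]
  [   0.00    -0.10     0.85]
Cofactors of I−A, C_ij = (−1)^(i+j)·(minor ij) (rows/columns in the sector order above):
  C_11 = (0.90)(0.85) − (-0.35)(-0.10) = 0.7300
  C_12 = −[(-0.45)(0.85) − (-0.35)(0.00)] = 0.3825
  C_13 = (-0.45)(-0.10) − (0.90)(0.00) = 0.0450
  C_21 = −[(-0.20)(0.85) − (-0.30)(-0.10)] = 0.2000
  C_22 = (1.00)(0.85) − (-0.30)(0.00) = 0.8500
  C_23 = −[(1.00)(-0.10) − (-0.20)(0.00)] = 0.1000
  C_31 = (-0.20)(-0.35) − (-0.30)(0.90) = 0.3400
  C_32 = −[(1.00)(-0.35) − (-0.30)(-0.45)] = 0.4850
  C_33 = (1.00)(0.90) − (-0.20)(-0.45) = 0.8100
det(I−A) = Σ_j (I−A)_1j·C_1j = (1.00)(0.7300) + (-0.20)(0.3825) + (-0.30)(0.0450) = 0.6400
adj(I−A) = Cᵀ =
  [ 0.7300   0.2000   0.3400]
  [ 0.3825   0.8500   0.4850]
  [ 0.0450   0.1000   0.8100]
(I − A)⁻¹ = adj(I−A) / det(I−A) ≈
  [   1.1406     0.3125     0.5313]
  [   0.5977     1.3281     0.7578]
  [   0.0703     0.1563     1.2656]
x = (I − A)⁻¹ d = adj(I−A)·d / det(I−A), with det(I−A) = 0.6400:
  x_1 = (0.7300·170 + 0.2000·190 + 0.3400·30) / 0.6400 = 172.30 / 0.6400 ≈ 269.22
  x_2 = (0.3825·170 + 0.8500·190 + 0.4850·30) / 0.6400 = 241.075 / 0.6400 ≈ 376.68
  x_3 = (0.0450·170 + 0.1000·190 + 0.8100·30) / 0.6400 = 50.95 / 0.6400 ≈ 79.61

x_1 = 269.22, x_2 = 376.68, x_3 = 79.61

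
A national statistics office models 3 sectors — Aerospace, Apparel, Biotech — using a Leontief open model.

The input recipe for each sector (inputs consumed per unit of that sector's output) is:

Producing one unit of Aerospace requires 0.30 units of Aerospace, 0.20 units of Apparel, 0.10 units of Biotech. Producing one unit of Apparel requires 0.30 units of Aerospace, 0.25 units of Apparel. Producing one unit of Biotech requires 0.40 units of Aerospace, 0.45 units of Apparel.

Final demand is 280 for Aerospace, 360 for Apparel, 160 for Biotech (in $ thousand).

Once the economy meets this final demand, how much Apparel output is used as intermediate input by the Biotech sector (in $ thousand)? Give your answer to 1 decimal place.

z_23 = 113.4

I − A =
  [   0.70    -0.30    -0.40]
  [  -0.20     0.75    -0.45]
  [  -0.10     0.00     1.00]
Cofactors of I−A, C_ij = (−1)^(i+j)·(minor ij) (rows/columns in the sector order above):
  C_11 = (0.75)(1.00) − (-0.45)(0.00) = 0.7500
  C_12 = −[(-0.20)(1.00) − (-0.45)(-0.10)] = 0.2450
  C_13 = (-0.20)(0.00) − (0.75)(-0.10) = 0.0750
  C_21 = −[(-0.30)(1.00) − (-0.40)(0.00)] = 0.3000
  C_22 = (0.70)(1.00) − (-0.40)(-0.10) = 0.6600
  C_23 = −[(0.70)(0.00) − (-0.30)(-0.10)] = 0.0300
  C_31 = (-0.30)(-0.45) − (-0.40)(0.75) = 0.4350
  C_32 = −[(0.70)(-0.45) − (-0.40)(-0.20)] = 0.3950
  C_33 = (0.70)(0.75) − (-0.30)(-0.20) = 0.4650
det(I−A) = Σ_j (I−A)_1j·C_1j = (0.70)(0.7500) + (-0.30)(0.2450) + (-0.40)(0.0750) = 0.4215
adj(I−A) = Cᵀ =
  [ 0.7500   0.3000   0.4350]
  [ 0.2450   0.6600   0.3950]
  [ 0.0750   0.0300   0.4650]
(I − A)⁻¹ = adj(I−A) / det(I−A) ≈
  [   1.7794     0.7117     1.0320]
  [   0.5813     1.5658     0.9371]
  [   0.1779     0.0712     1.1032]
First solve x = (I − A)⁻¹ d = adj(I−A)·d / det(I−A); in particular x_3 = (0.0750·280 + 0.0300·360 + 0.4650·160) / 0.4215 = 106.20 / 0.4215 ≈ 251.957.
Intermediate flow from 2 to 3: z_23 = a_23 · x_3 = 0.45 × 106.20 / 0.4215 = 47.79 / 0.4215 ≈ 113.4.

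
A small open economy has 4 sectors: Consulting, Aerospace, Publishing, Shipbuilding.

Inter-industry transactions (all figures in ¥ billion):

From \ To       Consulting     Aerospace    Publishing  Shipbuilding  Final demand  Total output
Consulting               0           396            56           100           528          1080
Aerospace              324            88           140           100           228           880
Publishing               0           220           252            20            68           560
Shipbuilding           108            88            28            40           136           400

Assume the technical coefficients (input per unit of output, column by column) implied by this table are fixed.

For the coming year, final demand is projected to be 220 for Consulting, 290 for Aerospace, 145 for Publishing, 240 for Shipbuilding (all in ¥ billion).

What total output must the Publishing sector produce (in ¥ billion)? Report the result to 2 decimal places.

x_P = 743.20

Technical coefficients a_ij = z_ij / X_j:
  a_CC = 0/1080 = 0.00, a_AC = 324/1080 = 0.30, a_PC = 0/1080 = 0.00, a_SC = 108/1080 = 0.10
  a_CA = 396/880 = 0.45, a_AA = 88/880 = 0.10, a_PA = 220/880 = 0.25, a_SA = 88/880 = 0.10
  a_CP = 56/560 = 0.10, a_AP = 140/560 = 0.25, a_PP = 252/560 = 0.45, a_SP = 28/560 = 0.05
  a_CS = 100/400 = 0.25, a_AS = 100/400 = 0.25, a_PS = 20/400 = 0.05, a_SS = 40/400 = 0.10
I − A =
  [   1.00    -0.45    -0.10    -0.25]
  [  -0.30     0.90    -0.25    -0.25]
  [   0.00    -0.25     0.55    -0.05]
  [  -0.10    -0.10    -0.05     0.90]
Compute the cofactors C_ij = (−1)^(i+j)·(3×3 minor ij) of I−A; the adjugate is their transpose:
adj(I−A) = Cᵀ =
  [ 0.368875   0.261500   0.202875   0.186375]
  [ 0.162750   0.478250   0.264500   0.192750]
  [ 0.079750   0.226000   0.622250   0.119500]
  [ 0.063500   0.094750   0.086500   0.350750]
det(I−A) = Σ_j (I−A)_1j·C_1j = (1.00)(0.368875) + (-0.45)(0.162750) + (-0.10)(0.079750) + (-0.25)(0.063500) = 0.2717875
(I − A)⁻¹ = adj(I−A) / det(I−A) ≈
  [   1.3572     0.9621     0.7464     0.6857]
  [   0.5988     1.7596     0.9732     0.7092]
  [   0.2934     0.8315     2.2895     0.4397]
  [   0.2336     0.3486     0.3183     1.2905]
x = (I − A)⁻¹ d = adj(I−A)·d / det(I−A), with det(I−A) = 0.2717875:
  x_C = (0.368875·220 + 0.261500·290 + 0.202875·145 + 0.186375·240) / 0.2717875 = 231.134375 / 0.2717875 ≈ 850.42
  x_A = (0.162750·220 + 0.478250·290 + 0.264500·145 + 0.192750·240) / 0.2717875 = 259.11 / 0.2717875 ≈ 953.36
  x_P = (0.079750·220 + 0.226000·290 + 0.622250·145 + 0.119500·240) / 0.2717875 = 201.99125 / 0.2717875 ≈ 743.20
  x_S = (0.063500·220 + 0.094750·290 + 0.086500·145 + 0.350750·240) / 0.2717875 = 138.17 / 0.2717875 ≈ 508.38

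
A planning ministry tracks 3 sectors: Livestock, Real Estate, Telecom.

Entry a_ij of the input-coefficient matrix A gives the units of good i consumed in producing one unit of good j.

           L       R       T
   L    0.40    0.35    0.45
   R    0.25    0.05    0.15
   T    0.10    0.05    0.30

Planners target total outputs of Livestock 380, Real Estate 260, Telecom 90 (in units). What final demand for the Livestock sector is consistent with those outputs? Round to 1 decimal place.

I − A =
  [   0.60    -0.35    -0.45]
  [  -0.25     0.95    -0.15]
  [  -0.10    -0.05     0.70]
d = (I − A) x:
  d_L = (+0.60)·380 + (-0.35)·260 + (-0.45)·90 = 96.5
  d_R = (-0.25)·380 + (+0.95)·260 + (-0.15)·90 = 138.5
  d_T = (-0.10)·380 + (-0.05)·260 + (+0.70)·90 = 12.0

d_L = 96.5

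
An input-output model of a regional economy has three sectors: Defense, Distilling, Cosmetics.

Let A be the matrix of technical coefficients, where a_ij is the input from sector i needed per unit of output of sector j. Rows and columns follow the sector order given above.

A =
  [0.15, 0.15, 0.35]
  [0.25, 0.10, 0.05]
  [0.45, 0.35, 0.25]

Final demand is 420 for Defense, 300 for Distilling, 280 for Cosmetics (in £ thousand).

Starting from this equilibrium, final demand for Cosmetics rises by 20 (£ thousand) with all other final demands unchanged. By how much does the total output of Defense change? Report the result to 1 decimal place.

Δx_1 = 18.2

I − A =
  [   0.85    -0.15    -0.35]
  [  -0.25     0.90    -0.05]
  [  -0.45    -0.35     0.75]
Cofactors of I−A, C_ij = (−1)^(i+j)·(minor ij) (rows/columns in the sector order above):
  C_11 = (0.90)(0.75) − (-0.05)(-0.35) = 0.6575
  C_12 = −[(-0.25)(0.75) − (-0.05)(-0.45)] = 0.2100
  C_13 = (-0.25)(-0.35) − (0.90)(-0.45) = 0.4925
  C_21 = −[(-0.15)(0.75) − (-0.35)(-0.35)] = 0.2350
  C_22 = (0.85)(0.75) − (-0.35)(-0.45) = 0.4800
  C_23 = −[(0.85)(-0.35) − (-0.15)(-0.45)] = 0.3650
  C_31 = (-0.15)(-0.05) − (-0.35)(0.90) = 0.3225
  C_32 = −[(0.85)(-0.05) − (-0.35)(-0.25)] = 0.1300
  C_33 = (0.85)(0.90) − (-0.15)(-0.25) = 0.7275
det(I−A) = Σ_j (I−A)_1j·C_1j = (0.85)(0.6575) + (-0.15)(0.2100) + (-0.35)(0.4925) = 0.3550
adj(I−A) = Cᵀ =
  [ 0.6575   0.2350   0.3225]
  [ 0.2100   0.4800   0.1300]
  [ 0.4925   0.3650   0.7275]
(I − A)⁻¹ = adj(I−A) / det(I−A) ≈
  [   1.8521     0.6620     0.9085]
  [   0.5915     1.3521     0.3662]
  [   1.3873     1.0282     2.0493]
Δx = (I − A)⁻¹ Δd with Δd having +20 in the Cosmetics component and 0 elsewhere.
So Δx_1 = L_13 · (+20), where L_13 = adj(I−A)_13 / det(I−A) = 0.3225 / 0.3550.
Δx_1 = 0.3225 × (+20) / 0.3550 = 6.45 / 0.3550 ≈ 18.2.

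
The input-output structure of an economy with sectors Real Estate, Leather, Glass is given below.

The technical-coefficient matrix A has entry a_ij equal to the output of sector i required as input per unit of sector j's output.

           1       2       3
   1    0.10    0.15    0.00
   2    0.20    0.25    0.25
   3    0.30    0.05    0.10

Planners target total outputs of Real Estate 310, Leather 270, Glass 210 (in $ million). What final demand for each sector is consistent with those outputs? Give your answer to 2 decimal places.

d_1 = 238.50, d_2 = 88.00, d_3 = 82.50

I − A =
  [   0.90    -0.15     0.00]
  [  -0.20     0.75    -0.25]
  [  -0.30    -0.05     0.90]
d = (I − A) x:
  d_1 = (+0.90)·310 + (-0.15)·270 + (+0.00)·210 = 238.50
  d_2 = (-0.20)·310 + (+0.75)·270 + (-0.25)·210 = 88.00
  d_3 = (-0.30)·310 + (-0.05)·270 + (+0.90)·210 = 82.50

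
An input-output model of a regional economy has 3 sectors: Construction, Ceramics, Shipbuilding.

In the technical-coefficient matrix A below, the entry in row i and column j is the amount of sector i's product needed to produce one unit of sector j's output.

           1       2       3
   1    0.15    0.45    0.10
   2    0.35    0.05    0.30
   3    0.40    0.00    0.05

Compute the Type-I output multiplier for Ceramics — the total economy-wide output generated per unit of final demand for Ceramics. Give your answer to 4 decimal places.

m_2 = 2.6166

I − A =
  [   0.85    -0.45    -0.10]
  [  -0.35     0.95    -0.30]
  [  -0.40     0.00     0.95]
Cofactors of I−A, C_ij = (−1)^(i+j)·(minor ij) (rows/columns in the sector order above):
  C_11 = (0.95)(0.95) − (-0.30)(0.00) = 0.9025
  C_12 = −[(-0.35)(0.95) − (-0.30)(-0.40)] = 0.4525
  C_13 = (-0.35)(0.00) − (0.95)(-0.40) = 0.3800
  C_21 = −[(-0.45)(0.95) − (-0.10)(0.00)] = 0.4275
  C_22 = (0.85)(0.95) − (-0.10)(-0.40) = 0.7675
  C_23 = −[(0.85)(0.00) − (-0.45)(-0.40)] = 0.1800
  C_31 = (-0.45)(-0.30) − (-0.10)(0.95) = 0.2300
  C_32 = −[(0.85)(-0.30) − (-0.10)(-0.35)] = 0.2900
  C_33 = (0.85)(0.95) − (-0.45)(-0.35) = 0.6500
det(I−A) = Σ_j (I−A)_1j·C_1j = (0.85)(0.9025) + (-0.45)(0.4525) + (-0.10)(0.3800) = 0.5255
adj(I−A) = Cᵀ =
  [ 0.9025   0.4275   0.2300]
  [ 0.4525   0.7675   0.2900]
  [ 0.3800   0.1800   0.6500]
(I − A)⁻¹ = adj(I−A) / det(I−A) ≈
  [   1.71741     0.81351     0.43768]
  [   0.86108     1.46051     0.55186]
  [   0.72312     0.34253     1.23692]
The output multiplier for sector j is the column-j sum of the Leontief inverse (I − A)⁻¹ = adj(I−A) / det(I−A).
Column 2 of adj(I−A): (0.4275, 0.7675, 0.1800); det(I−A) = 0.5255.
m_2 = (0.4275 + 0.7675 + 0.1800) / 0.5255 = 1.375 / 0.5255 ≈ 2.6166.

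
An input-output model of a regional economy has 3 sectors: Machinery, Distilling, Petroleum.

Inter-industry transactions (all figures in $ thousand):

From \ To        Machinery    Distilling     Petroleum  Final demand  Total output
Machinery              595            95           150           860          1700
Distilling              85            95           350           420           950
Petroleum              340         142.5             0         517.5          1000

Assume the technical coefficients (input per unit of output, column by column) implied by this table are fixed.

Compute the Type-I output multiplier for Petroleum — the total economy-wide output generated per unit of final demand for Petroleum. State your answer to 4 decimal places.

m_P = 1.9285

Technical coefficients a_ij = z_ij / X_j:
  a_MM = 595/1700 = 0.35, a_DM = 85/1700 = 0.05, a_PM = 340/1700 = 0.20
  a_MD = 95/950 = 0.10, a_DD = 95/950 = 0.10, a_PD = 142.5/950 = 0.15
  a_MP = 150/1000 = 0.15, a_DP = 350/1000 = 0.35, a_PP = 0/1000 = 0.00
I − A =
  [   0.65    -0.10    -0.15]
  [  -0.05     0.90    -0.35]
  [  -0.20    -0.15     1.00]
Cofactors of I−A, C_ij = (−1)^(i+j)·(minor ij) (rows/columns in the sector order above):
  C_11 = (0.90)(1.00) − (-0.35)(-0.15) = 0.8475
  C_12 = −[(-0.05)(1.00) − (-0.35)(-0.20)] = 0.1200
  C_13 = (-0.05)(-0.15) − (0.90)(-0.20) = 0.1875
  C_21 = −[(-0.10)(1.00) − (-0.15)(-0.15)] = 0.1225
  C_22 = (0.65)(1.00) − (-0.15)(-0.20) = 0.6200
  C_23 = −[(0.65)(-0.15) − (-0.10)(-0.20)] = 0.1175
  C_31 = (-0.10)(-0.35) − (-0.15)(0.90) = 0.1700
  C_32 = −[(0.65)(-0.35) − (-0.15)(-0.05)] = 0.2350
  C_33 = (0.65)(0.90) − (-0.10)(-0.05) = 0.5800
det(I−A) = Σ_j (I−A)_1j·C_1j = (0.65)(0.8475) + (-0.10)(0.1200) + (-0.15)(0.1875) = 0.51075
adj(I−A) = Cᵀ =
  [ 0.8475   0.1225   0.1700]
  [ 0.1200   0.6200   0.2350]
  [ 0.1875   0.1175   0.5800]
(I − A)⁻¹ = adj(I−A) / det(I−A) ≈
  [   1.65932     0.23984     0.33284]
  [   0.23495     1.21390     0.46011]
  [   0.36711     0.23005     1.13558]
The output multiplier for sector j is the column-j sum of the Leontief inverse (I − A)⁻¹ = adj(I−A) / det(I−A).
Column P of adj(I−A): (0.1700, 0.2350, 0.5800); det(I−A) = 0.51075.
m_P = (0.1700 + 0.2350 + 0.5800) / 0.51075 = 0.985 / 0.51075 ≈ 1.9285.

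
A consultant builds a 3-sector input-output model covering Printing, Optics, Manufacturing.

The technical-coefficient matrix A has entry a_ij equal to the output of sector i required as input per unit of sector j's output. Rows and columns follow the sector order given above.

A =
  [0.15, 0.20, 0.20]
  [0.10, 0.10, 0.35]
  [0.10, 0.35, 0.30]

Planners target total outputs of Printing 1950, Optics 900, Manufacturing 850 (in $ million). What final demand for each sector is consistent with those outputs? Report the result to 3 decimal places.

d_1 = 1307.500, d_2 = 317.500, d_3 = 85.000

I − A =
  [   0.85    -0.20    -0.20]
  [  -0.10     0.90    -0.35]
  [  -0.10    -0.35     0.70]
d = (I − A) x:
  d_1 = (+0.85)·1950 + (-0.20)·900 + (-0.20)·850 = 1307.500
  d_2 = (-0.10)·1950 + (+0.90)·900 + (-0.35)·850 = 317.500
  d_3 = (-0.10)·1950 + (-0.35)·900 + (+0.70)·850 = 85.000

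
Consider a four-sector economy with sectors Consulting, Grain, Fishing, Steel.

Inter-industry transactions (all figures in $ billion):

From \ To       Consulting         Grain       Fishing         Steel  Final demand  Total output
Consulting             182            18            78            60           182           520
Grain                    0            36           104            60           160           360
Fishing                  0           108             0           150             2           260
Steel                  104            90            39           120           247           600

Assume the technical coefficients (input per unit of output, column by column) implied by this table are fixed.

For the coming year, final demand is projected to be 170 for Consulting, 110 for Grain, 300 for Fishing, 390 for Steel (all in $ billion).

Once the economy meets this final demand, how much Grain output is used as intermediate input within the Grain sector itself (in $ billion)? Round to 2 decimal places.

Technical coefficients a_ij = z_ij / X_j:
  a_CC = 182/520 = 0.35, a_GC = 0/520 = 0.00, a_FC = 0/520 = 0.00, a_SC = 104/520 = 0.20
  a_CG = 18/360 = 0.05, a_GG = 36/360 = 0.10, a_FG = 108/360 = 0.30, a_SG = 90/360 = 0.25
  a_CF = 78/260 = 0.30, a_GF = 104/260 = 0.40, a_FF = 0/260 = 0.00, a_SF = 39/260 = 0.15
  a_CS = 60/600 = 0.10, a_GS = 60/600 = 0.10, a_FS = 150/600 = 0.25, a_SS = 120/600 = 0.20
I − A =
  [   0.65    -0.05    -0.30    -0.10]
  [   0.00     0.90    -0.40    -0.10]
  [   0.00    -0.30     1.00    -0.25]
  [  -0.20    -0.25    -0.15     0.80]
Compute the cofactors C_ij = (−1)^(i+j)·(3×3 minor ij) of I−A; the adjugate is their transpose:
adj(I−A) = Cᵀ =
  [ 0.535750   0.158375   0.248750   0.164500]
  [ 0.040000   0.460625   0.215750   0.130000]
  [ 0.051000   0.193125   0.432750   0.165750]
  [ 0.156000   0.219750   0.210750   0.507000]
det(I−A) = Σ_j (I−A)_1j·C_1j = (0.65)(0.535750) + (-0.05)(0.040000) + (-0.30)(0.051000) + (-0.10)(0.156000) = 0.3153375
(I − A)⁻¹ = adj(I−A) / det(I−A) ≈
  [   1.6990     0.5022     0.7888     0.5217]
  [   0.1268     1.4607     0.6842     0.4123]
  [   0.1617     0.6124     1.3723     0.5256]
  [   0.4947     0.6969     0.6683     1.6078]
First solve x = (I − A)⁻¹ d = adj(I−A)·d / det(I−A); in particular x_G = (0.040000·170 + 0.460625·110 + 0.215750·300 + 0.130000·390) / 0.3153375 = 172.89375 / 0.3153375 ≈ 548.2816.
Intermediate flow from G to G: z_GG = a_GG · x_G = 0.10 × 172.89375 / 0.3153375 = 17.289375 / 0.3153375 ≈ 54.83.

z_GG = 54.83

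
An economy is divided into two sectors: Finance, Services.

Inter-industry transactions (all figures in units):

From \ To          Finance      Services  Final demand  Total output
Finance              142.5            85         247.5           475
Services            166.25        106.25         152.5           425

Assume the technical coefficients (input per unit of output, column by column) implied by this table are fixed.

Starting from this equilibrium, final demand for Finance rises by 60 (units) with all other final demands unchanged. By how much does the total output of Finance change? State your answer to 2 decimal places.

Technical coefficients a_ij = z_ij / X_j:
  a_FF = 142.5/475 = 0.30, a_SF = 166.25/475 = 0.35
  a_FS = 85/425 = 0.20, a_SS = 106.25/425 = 0.25
I − A =
  [   0.70    -0.20]
  [  -0.35     0.75]
det(I−A) = (0.70)(0.75) − (-0.20)(-0.35) = 0.4550
adj(I−A) = [[0.75, 0.20], [0.35, 0.70]]
(I − A)⁻¹ = adj(I−A) / det(I−A) ≈
  [   1.6484     0.4396]
  [   0.7692     1.5385]
Δx = (I − A)⁻¹ Δd with Δd having +60 in the Finance component and 0 elsewhere.
So Δx_F = L_FF · (+60), where L_FF = adj(I−A)_FF / det(I−A) = 0.75 / 0.4550.
Δx_F = 0.75 × (+60) / 0.4550 = 45.00 / 0.4550 ≈ 98.90.

Δx_F = 98.90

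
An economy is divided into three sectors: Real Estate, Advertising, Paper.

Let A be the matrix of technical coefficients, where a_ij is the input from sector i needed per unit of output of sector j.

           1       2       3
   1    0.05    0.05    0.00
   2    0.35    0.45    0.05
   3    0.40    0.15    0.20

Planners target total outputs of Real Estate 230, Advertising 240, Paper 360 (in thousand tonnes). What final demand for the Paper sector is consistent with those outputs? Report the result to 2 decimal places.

d_3 = 160.00

I − A =
  [   0.95    -0.05     0.00]
  [  -0.35     0.55    -0.05]
  [  -0.40    -0.15     0.80]
d = (I − A) x:
  d_1 = (+0.95)·230 + (-0.05)·240 + (+0.00)·360 = 206.50
  d_2 = (-0.35)·230 + (+0.55)·240 + (-0.05)·360 = 33.50
  d_3 = (-0.40)·230 + (-0.15)·240 + (+0.80)·360 = 160.00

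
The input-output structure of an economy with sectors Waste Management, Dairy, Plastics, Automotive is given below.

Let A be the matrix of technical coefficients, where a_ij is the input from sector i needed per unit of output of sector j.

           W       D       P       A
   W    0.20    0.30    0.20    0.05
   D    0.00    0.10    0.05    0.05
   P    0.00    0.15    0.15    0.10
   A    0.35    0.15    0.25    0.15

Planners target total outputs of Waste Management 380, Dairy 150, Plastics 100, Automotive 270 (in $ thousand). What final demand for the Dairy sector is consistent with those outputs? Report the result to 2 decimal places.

I − A =
  [   0.80    -0.30    -0.20    -0.05]
  [   0.00     0.90    -0.05    -0.05]
  [   0.00    -0.15     0.85    -0.10]
  [  -0.35    -0.15    -0.25     0.85]
d = (I − A) x:
  d_W = (+0.80)·380 + (-0.30)·150 + (-0.20)·100 + (-0.05)·270 = 225.50
  d_D = (+0.00)·380 + (+0.90)·150 + (-0.05)·100 + (-0.05)·270 = 116.50
  d_P = (+0.00)·380 + (-0.15)·150 + (+0.85)·100 + (-0.10)·270 = 35.50
  d_A = (-0.35)·380 + (-0.15)·150 + (-0.25)·100 + (+0.85)·270 = 49.00

d_D = 116.50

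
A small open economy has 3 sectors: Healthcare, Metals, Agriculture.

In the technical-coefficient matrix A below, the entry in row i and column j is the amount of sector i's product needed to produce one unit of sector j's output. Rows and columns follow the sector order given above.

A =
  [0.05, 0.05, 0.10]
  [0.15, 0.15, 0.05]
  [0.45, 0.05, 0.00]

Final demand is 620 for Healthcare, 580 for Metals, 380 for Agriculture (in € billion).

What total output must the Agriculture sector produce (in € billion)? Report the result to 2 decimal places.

x_3 = 774.13

I − A =
  [   0.95    -0.05    -0.10]
  [  -0.15     0.85    -0.05]
  [  -0.45    -0.05     1.00]
Cofactors of I−A, C_ij = (−1)^(i+j)·(minor ij) (rows/columns in the sector order above):
  C_11 = (0.85)(1.00) − (-0.05)(-0.05) = 0.8475
  C_12 = −[(-0.15)(1.00) − (-0.05)(-0.45)] = 0.1725
  C_13 = (-0.15)(-0.05) − (0.85)(-0.45) = 0.3900
  C_21 = −[(-0.05)(1.00) − (-0.10)(-0.05)] = 0.0550
  C_22 = (0.95)(1.00) − (-0.10)(-0.45) = 0.9050
  C_23 = −[(0.95)(-0.05) − (-0.05)(-0.45)] = 0.0700
  C_31 = (-0.05)(-0.05) − (-0.10)(0.85) = 0.0875
  C_32 = −[(0.95)(-0.05) − (-0.10)(-0.15)] = 0.0625
  C_33 = (0.95)(0.85) − (-0.05)(-0.15) = 0.8000
det(I−A) = Σ_j (I−A)_1j·C_1j = (0.95)(0.8475) + (-0.05)(0.1725) + (-0.10)(0.3900) = 0.7575
adj(I−A) = Cᵀ =
  [ 0.8475   0.0550   0.0875]
  [ 0.1725   0.9050   0.0625]
  [ 0.3900   0.0700   0.8000]
(I − A)⁻¹ = adj(I−A) / det(I−A) ≈
  [   1.1188     0.0726     0.1155]
  [   0.2277     1.1947     0.0825]
  [   0.5149     0.0924     1.0561]
x = (I − A)⁻¹ d = adj(I−A)·d / det(I−A), with det(I−A) = 0.7575:
  x_1 = (0.8475·620 + 0.0550·580 + 0.0875·380) / 0.7575 = 590.60 / 0.7575 ≈ 779.67
  x_2 = (0.1725·620 + 0.9050·580 + 0.0625·380) / 0.7575 = 655.60 / 0.7575 ≈ 865.48
  x_3 = (0.3900·620 + 0.0700·580 + 0.8000·380) / 0.7575 = 586.40 / 0.7575 ≈ 774.13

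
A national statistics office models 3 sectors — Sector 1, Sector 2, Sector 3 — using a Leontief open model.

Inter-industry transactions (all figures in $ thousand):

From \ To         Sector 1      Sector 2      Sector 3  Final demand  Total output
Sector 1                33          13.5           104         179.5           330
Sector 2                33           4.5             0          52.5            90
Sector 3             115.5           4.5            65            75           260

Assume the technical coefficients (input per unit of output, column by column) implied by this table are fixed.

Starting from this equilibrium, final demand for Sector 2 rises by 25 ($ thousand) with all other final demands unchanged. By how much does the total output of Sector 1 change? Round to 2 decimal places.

Technical coefficients a_ij = z_ij / X_j:
  a_11 = 33/330 = 0.10, a_21 = 33/330 = 0.10, a_31 = 115.5/330 = 0.35
  a_12 = 13.5/90 = 0.15, a_22 = 4.5/90 = 0.05, a_32 = 4.5/90 = 0.05
  a_13 = 104/260 = 0.40, a_23 = 0/260 = 0.00, a_33 = 65/260 = 0.25
I − A =
  [   0.90    -0.15    -0.40]
  [  -0.10     0.95     0.00]
  [  -0.35    -0.05     0.75]
Cofactors of I−A, C_ij = (−1)^(i+j)·(minor ij) (rows/columns in the sector order above):
  C_11 = (0.95)(0.75) − (0.00)(-0.05) = 0.7125
  C_12 = −[(-0.10)(0.75) − (0.00)(-0.35)] = 0.0750
  C_13 = (-0.10)(-0.05) − (0.95)(-0.35) = 0.3375
  C_21 = −[(-0.15)(0.75) − (-0.40)(-0.05)] = 0.1325
  C_22 = (0.90)(0.75) − (-0.40)(-0.35) = 0.5350
  C_23 = −[(0.90)(-0.05) − (-0.15)(-0.35)] = 0.0975
  C_31 = (-0.15)(0.00) − (-0.40)(0.95) = 0.3800
  C_32 = −[(0.90)(0.00) − (-0.40)(-0.10)] = 0.0400
  C_33 = (0.90)(0.95) − (-0.15)(-0.10) = 0.8400
det(I−A) = Σ_j (I−A)_1j·C_1j = (0.90)(0.7125) + (-0.15)(0.0750) + (-0.40)(0.3375) = 0.4950
adj(I−A) = Cᵀ =
  [ 0.7125   0.1325   0.3800]
  [ 0.0750   0.5350   0.0400]
  [ 0.3375   0.0975   0.8400]
(I − A)⁻¹ = adj(I−A) / det(I−A) ≈
  [   1.4394     0.2677     0.7677]
  [   0.1515     1.0808     0.0808]
  [   0.6818     0.1970     1.6970]
Δx = (I − A)⁻¹ Δd with Δd having +25 in the Sector 2 component and 0 elsewhere.
So Δx_1 = L_12 · (+25), where L_12 = adj(I−A)_12 / det(I−A) = 0.1325 / 0.4950.
Δx_1 = 0.1325 × (+25) / 0.4950 = 3.3125 / 0.4950 ≈ 6.69.

Δx_1 = 6.69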